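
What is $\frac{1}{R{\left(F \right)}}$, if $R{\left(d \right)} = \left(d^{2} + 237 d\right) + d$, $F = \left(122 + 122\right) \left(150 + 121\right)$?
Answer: $\frac{1}{4388120888} \approx 2.2789 \cdot 10^{-10}$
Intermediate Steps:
$F = 66124$ ($F = 244 \cdot 271 = 66124$)
$R{\left(d \right)} = d^{2} + 238 d$
$\frac{1}{R{\left(F \right)}} = \frac{1}{66124 \left(238 + 66124\right)} = \frac{1}{66124 \cdot 66362} = \frac{1}{4388120888}$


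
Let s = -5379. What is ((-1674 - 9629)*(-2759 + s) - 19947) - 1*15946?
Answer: 91947921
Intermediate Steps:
((-1674 - 9629)*(-2759 + s) - 19947) - 1*15946 = ((-1674 - 9629)*(-2759 - 5379) - 19947) - 1*15946 = (-11303*(-8138) - 19947) - 15946 = (91983814 - 19947) - 15946 = 91963867 - 15946 = 91947921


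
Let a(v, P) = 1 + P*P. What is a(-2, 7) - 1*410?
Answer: -360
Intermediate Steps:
a(v, P) = 1 + P**2
a(-2, 7) - 1*410 = (1 + 7**2) - 1*410 = (1 + 49) - 410 = 50 - 410 = -360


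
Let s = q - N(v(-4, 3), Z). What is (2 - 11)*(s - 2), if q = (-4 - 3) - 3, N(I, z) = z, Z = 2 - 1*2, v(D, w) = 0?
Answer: 108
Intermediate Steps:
Z = 0 (Z = 2 - 2 = 0)
q = -10 (q = -7 - 3 = -10)
s = -10 (s = -10 - 1*0 = -10 + 0 = -10)
(2 - 11)*(s - 2) = (2 - 11)*(-10 - 2) = -9*(-12) = 108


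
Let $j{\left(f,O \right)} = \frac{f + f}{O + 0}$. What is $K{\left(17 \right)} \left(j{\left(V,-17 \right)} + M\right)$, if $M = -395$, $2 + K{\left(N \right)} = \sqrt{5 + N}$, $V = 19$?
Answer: $\frac{13506}{17} - \frac{6753 \sqrt{22}}{17} \approx -1068.7$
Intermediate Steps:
$j{\left(f,O \right)} = \frac{2 f}{O}$
$K{\left(N \right)} = -2 + \sqrt{5 + N}$
$K{\left(17 \right)} \left(j{\left(V,-17 \right)} + M\right) = \left(-2 + \sqrt{5 + 17}\right) \left(2 \cdot 19 \frac{1}{-17} - 395\right) = \left(-2 + \sqrt{22}\right) \left(2 \cdot 19 \left(- \frac{1}{17}\right) - 395\right) = \left(-2 + \sqrt{22}\right) \left(- \frac{38}{17} - 395\right) = \left(-2 + \sqrt{22}\right) \left(- \frac{6753}{17}\right) = \frac{13506}{17} - \frac{6753 \sqrt{22}}{17}$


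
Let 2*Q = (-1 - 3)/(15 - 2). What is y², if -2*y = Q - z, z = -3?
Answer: 1369/676 ≈ 2.0251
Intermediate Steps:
Q = -2/13 (Q = ((-1 - 3)/(15 - 2))/2 = (-4/13)/2 = (-4*1/13)/2 = (½)*(-4/13) = -2/13 ≈ -0.15385)
y = -37/26 (y = -(-2/13 - 1*(-3))/2 = -(-2/13 + 3)/2 = -½*37/13 = -37/26 ≈ -1.4231)
y² = (-37/26)² = 1369/676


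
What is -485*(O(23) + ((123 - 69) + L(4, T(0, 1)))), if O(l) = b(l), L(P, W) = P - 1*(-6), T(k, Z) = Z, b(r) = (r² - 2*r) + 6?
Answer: -268205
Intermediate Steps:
b(r) = 6 + r² - 2*r
L(P, W) = 6 + P (L(P, W) = P + 6 = 6 + P)
O(l) = 6 + l² - 2*l
-485*(O(23) + ((123 - 69) + L(4, T(0, 1)))) = -485*((6 + 23² - 2*23) + ((123 - 69) + (6 + 4))) = -485*((6 + 529 - 46) + (54 + 10)) = -485*(489 + 64) = -485*553 = -268205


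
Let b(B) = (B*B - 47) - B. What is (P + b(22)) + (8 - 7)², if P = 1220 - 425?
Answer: 1211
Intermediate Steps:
P = 795
b(B) = -47 + B² - B (b(B) = (B² - 47) - B = (-47 + B²) - B = -47 + B² - B)
(P + b(22)) + (8 - 7)² = (795 + (-47 + 22² - 1*22)) + (8 - 7)² = (795 + (-47 + 484 - 22)) + 1² = (795 + 415) + 1 = 1210 + 1 = 1211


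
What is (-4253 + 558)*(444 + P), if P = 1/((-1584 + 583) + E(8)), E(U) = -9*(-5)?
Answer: -1568390785/956 ≈ -1.6406e+6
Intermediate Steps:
E(U) = 45
P = -1/956 (P = 1/((-1584 + 583) + 45) = 1/(-1001 + 45) = 1/(-956) = -1/956 ≈ -0.0010460)
(-4253 + 558)*(444 + P) = (-4253 + 558)*(444 - 1/956) = -3695*424463/956 = -1568390785/956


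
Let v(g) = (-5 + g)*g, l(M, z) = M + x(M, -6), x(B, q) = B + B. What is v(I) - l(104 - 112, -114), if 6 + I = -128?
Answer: 18650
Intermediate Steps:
I = -134 (I = -6 - 128 = -134)
x(B, q) = 2*B
l(M, z) = 3*M (l(M, z) = M + 2*M = 3*M)
v(g) = g*(-5 + g)
v(I) - l(104 - 112, -114) = -134*(-5 - 134) - 3*(104 - 112) = -134*(-139) - 3*(-8) = 18626 - 1*(-24) = 18626 + 24 = 18650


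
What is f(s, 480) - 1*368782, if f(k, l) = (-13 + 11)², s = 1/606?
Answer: -368778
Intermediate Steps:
s = 1/606 ≈ 0.0016502
f(k, l) = 4 (f(k, l) = (-2)² = 4)
f(s, 480) - 1*368782 = 4 - 1*368782 = 4 - 368782 = -368778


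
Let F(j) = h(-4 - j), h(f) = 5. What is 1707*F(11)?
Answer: 8535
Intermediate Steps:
F(j) = 5
1707*F(11) = 1707*5 = 8535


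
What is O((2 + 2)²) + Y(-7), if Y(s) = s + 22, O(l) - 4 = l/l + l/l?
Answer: 21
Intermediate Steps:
O(l) = 6 (O(l) = 4 + (l/l + l/l) = 4 + (1 + 1) = 4 + 2 = 6)
Y(s) = 22 + s
O((2 + 2)²) + Y(-7) = 6 + (22 - 7) = 6 + 15 = 21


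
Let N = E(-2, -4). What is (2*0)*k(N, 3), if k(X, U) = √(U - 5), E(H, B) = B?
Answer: 0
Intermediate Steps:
N = -4
k(X, U) = √(-5 + U)
(2*0)*k(N, 3) = (2*0)*√(-5 + 3) = 0*√(-2) = 0*(I*√2) = 0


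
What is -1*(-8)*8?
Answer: 64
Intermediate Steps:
-1*(-8)*8 = 8*8 = 64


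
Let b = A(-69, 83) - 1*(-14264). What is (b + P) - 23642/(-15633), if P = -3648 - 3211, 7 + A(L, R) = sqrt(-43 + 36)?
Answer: 115676576/15633 + I*sqrt(7) ≈ 7399.5 + 2.6458*I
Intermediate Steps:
A(L, R) = -7 + I*sqrt(7) (A(L, R) = -7 + sqrt(-43 + 36) = -7 + sqrt(-7) = -7 + I*sqrt(7))
P = -6859
b = 14257 + I*sqrt(7) (b = (-7 + I*sqrt(7)) - 1*(-14264) = (-7 + I*sqrt(7)) + 14264 = 14257 + I*sqrt(7) ≈ 14257.0 + 2.6458*I)
(b + P) - 23642/(-15633) = ((14257 + I*sqrt(7)) - 6859) - 23642/(-15633) = (7398 + I*sqrt(7)) - 23642*(-1/15633) = (7398 + I*sqrt(7)) + 23642/15633 = 115676576/15633 + I*sqrt(7)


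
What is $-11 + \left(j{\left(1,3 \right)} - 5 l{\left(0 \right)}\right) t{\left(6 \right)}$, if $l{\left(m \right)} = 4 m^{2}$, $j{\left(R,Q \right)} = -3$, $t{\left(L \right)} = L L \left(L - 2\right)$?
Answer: $-443$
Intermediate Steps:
$t{\left(L \right)} = L^{2} \left(-2 + L\right)$
$-11 + \left(j{\left(1,3 \right)} - 5 l{\left(0 \right)}\right) t{\left(6 \right)} = -11 + \left(-3 - 5 \cdot 4 \cdot 0^{2}\right) 6^{2} \left(-2 + 6\right) = -11 + \left(-3 - 5 \cdot 4 \cdot 0\right) 36 \cdot 4 = -11 + \left(-3 - 0\right) 144 = -11 + \left(-3 + 0\right) 144 = -11 - 432 = -443$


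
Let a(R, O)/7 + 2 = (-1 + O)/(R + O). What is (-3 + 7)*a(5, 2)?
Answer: -52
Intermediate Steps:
a(R, O) = -14 + 7*(-1 + O)/(O + R) (a(R, O) = -14 + 7*((-1 + O)/(R + O)) = -14 + 7*((-1 + O)/(O + R)) = -14 + 7*(-1 + O)/(O + R))
(-3 + 7)*a(5, 2) = (-3 + 7)*(7*(-1 - 1*2 - 2*5)/(2 + 5)) = 4*(7*(-1 - 2 - 10)/7) = 4*(7*(⅐)*(-13)) = 4*(-13) = -52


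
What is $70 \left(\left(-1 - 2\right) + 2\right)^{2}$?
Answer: $70$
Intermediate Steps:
$70 \left(\left(-1 - 2\right) + 2\right)^{2} = 70 \left(-3 + 2\right)^{2} = 70 \left(-1\right)^{2} = 70 \cdot 1 = 70$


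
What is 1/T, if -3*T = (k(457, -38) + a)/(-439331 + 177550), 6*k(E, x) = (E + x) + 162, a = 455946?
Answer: 4712058/2736257 ≈ 1.7221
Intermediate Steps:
k(E, x) = 27 + E/6 + x/6 (k(E, x) = ((E + x) + 162)/6 = (162 + E + x)/6 = 27 + E/6 + x/6)
T = 2736257/4712058 (T = -((27 + (⅙)*457 + (⅙)*(-38)) + 455946)/(3*(-439331 + 177550)) = -((27 + 457/6 - 19/3) + 455946)/(3*(-261781)) = -(581/6 + 455946)*(-1)/(3*261781) = -2736257*(-1)/(18*261781) = -⅓*(-2736257/1570686) = 2736257/4712058 ≈ 0.58069)
1/T = 1/(2736257/4712058) = 4712058/2736257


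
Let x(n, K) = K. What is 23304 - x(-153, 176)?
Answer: 23128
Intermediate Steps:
23304 - x(-153, 176) = 23304 - 1*176 = 23304 - 176 = 23128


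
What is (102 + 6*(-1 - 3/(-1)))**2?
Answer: 12996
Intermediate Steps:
(102 + 6*(-1 - 3/(-1)))**2 = (102 + 6*(-1 - 3*(-1)))**2 = (102 + 6*(-1 + 3))**2 = (102 + 6*2)**2 = (102 + 12)**2 = 114**2 = 12996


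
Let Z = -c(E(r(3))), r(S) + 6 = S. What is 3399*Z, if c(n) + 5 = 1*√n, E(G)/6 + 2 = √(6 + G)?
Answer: 16995 - 3399*√(-12 + 6*√3) ≈ 16995.0 - 4309.8*I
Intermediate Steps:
r(S) = -6 + S
E(G) = -12 + 6*√(6 + G)
c(n) = -5 + √n (c(n) = -5 + 1*√n = -5 + √n)
Z = 5 - √(-12 + 6*√3) (Z = -(-5 + √(-12 + 6*√(6 + (-6 + 3)))) = -(-5 + √(-12 + 6*√(6 - 3))) = -(-5 + √(-12 + 6*√3)) = 5 - √(-12 + 6*√3) ≈ 5.0 - 1.268*I)
3399*Z = 3399*(5 - √(-12 + 6*√3)) = 16995 - 3399*√(-12 + 6*√3)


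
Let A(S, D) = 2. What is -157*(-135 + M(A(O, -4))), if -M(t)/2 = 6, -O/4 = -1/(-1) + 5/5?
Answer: 23079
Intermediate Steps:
O = -8 (O = -4*(-1/(-1) + 5/5) = -4*(-1*(-1) + 5*(⅕)) = -4*(1 + 1) = -4*2 = -8)
M(t) = -12 (M(t) = -2*6 = -12)
-157*(-135 + M(A(O, -4))) = -157*(-135 - 12) = -157*(-147) = 23079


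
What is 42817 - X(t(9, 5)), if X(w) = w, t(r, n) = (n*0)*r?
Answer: 42817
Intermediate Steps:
t(r, n) = 0 (t(r, n) = 0*r = 0)
42817 - X(t(9, 5)) = 42817 - 1*0 = 42817 + 0 = 42817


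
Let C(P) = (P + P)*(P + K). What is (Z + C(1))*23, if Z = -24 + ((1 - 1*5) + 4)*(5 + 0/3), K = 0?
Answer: -506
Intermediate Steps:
C(P) = 2*P² (C(P) = (P + P)*(P + 0) = (2*P)*P = 2*P²)
Z = -24 (Z = -24 + ((1 - 5) + 4)*(5 + 0*(⅓)) = -24 + (-4 + 4)*(5 + 0) = -24 + 0*5 = -24 + 0 = -24)
(Z + C(1))*23 = (-24 + 2*1²)*23 = (-24 + 2*1)*23 = (-24 + 2)*23 = -22*23 = -506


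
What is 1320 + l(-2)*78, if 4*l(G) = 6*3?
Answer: 1671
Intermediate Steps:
l(G) = 9/2 (l(G) = (6*3)/4 = (¼)*18 = 9/2)
1320 + l(-2)*78 = 1320 + (9/2)*78 = 1320 + 351 = 1671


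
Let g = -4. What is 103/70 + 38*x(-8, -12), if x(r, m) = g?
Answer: -10537/70 ≈ -150.53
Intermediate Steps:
x(r, m) = -4
103/70 + 38*x(-8, -12) = 103/70 + 38*(-4) = 103*(1/70) - 152 = 103/70 - 152 = -10537/70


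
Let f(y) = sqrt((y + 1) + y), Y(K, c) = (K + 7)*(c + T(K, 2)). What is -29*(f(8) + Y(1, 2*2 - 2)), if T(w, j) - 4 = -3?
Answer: -696 - 29*sqrt(17) ≈ -815.57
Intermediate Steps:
T(w, j) = 1 (T(w, j) = 4 - 3 = 1)
Y(K, c) = (1 + c)*(7 + K) (Y(K, c) = (K + 7)*(c + 1) = (7 + K)*(1 + c) = (1 + c)*(7 + K))
f(y) = sqrt(1 + 2*y) (f(y) = sqrt((1 + y) + y) = sqrt(1 + 2*y))
-29*(f(8) + Y(1, 2*2 - 2)) = -29*(sqrt(1 + 2*8) + (7 + 1 + 7*(2*2 - 2) + 1*(2*2 - 2))) = -29*(sqrt(1 + 16) + (7 + 1 + 7*(4 - 2) + 1*(4 - 2))) = -29*(sqrt(17) + (7 + 1 + 7*2 + 1*2)) = -29*(sqrt(17) + (7 + 1 + 14 + 2)) = -29*(sqrt(17) + 24) = -29*(24 + sqrt(17)) = -696 - 29*sqrt(17)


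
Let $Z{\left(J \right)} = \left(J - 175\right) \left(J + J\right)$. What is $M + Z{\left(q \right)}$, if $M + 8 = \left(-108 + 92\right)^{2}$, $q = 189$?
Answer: $5540$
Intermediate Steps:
$Z{\left(J \right)} = 2 J \left(-175 + J\right)$ ($Z{\left(J \right)} = \left(-175 + J\right) 2 J = 2 J \left(-175 + J\right)$)
$M = 248$ ($M = -8 + \left(-108 + 92\right)^{2} = -8 + \left(-16\right)^{2} = -8 + 256 = 248$)
$M + Z{\left(q \right)} = 248 + 2 \cdot 189 \left(-175 + 189\right) = 248 + 2 \cdot 189 \cdot 14 = 248 + 5292 = 5540$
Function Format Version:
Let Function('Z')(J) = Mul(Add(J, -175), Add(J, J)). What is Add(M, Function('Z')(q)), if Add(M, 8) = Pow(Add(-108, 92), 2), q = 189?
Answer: 5540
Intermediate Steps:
Function('Z')(J) = Mul(2, J, Add(-175, J)) (Function('Z')(J) = Mul(Add(-175, J), Mul(2, J)) = Mul(2, J, Add(-175, J)))
M = 248 (M = Add(-8, Pow(Add(-108, 92), 2)) = Add(-8, Pow(-16, 2)) = Add(-8, 256) = 248)
Add(M, Function('Z')(q)) = Add(248, Mul(2, 189, Add(-175, 189))) = Add(248, Mul(2, 189, 14)) = Add(248, 5292) = 5540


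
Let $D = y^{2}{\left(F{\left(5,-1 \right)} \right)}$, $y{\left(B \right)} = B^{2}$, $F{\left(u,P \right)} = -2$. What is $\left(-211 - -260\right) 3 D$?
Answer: $2352$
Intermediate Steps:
$D = 16$ ($D = \left(\left(-2\right)^{2}\right)^{2} = 4^{2} = 16$)
$\left(-211 - -260\right) 3 D = \left(-211 - -260\right) 3 \cdot 16 = \left(-211 + 260\right) 48 = 49 \cdot 48 = 2352$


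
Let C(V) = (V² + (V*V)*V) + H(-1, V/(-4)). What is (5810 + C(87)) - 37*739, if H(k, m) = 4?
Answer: 644543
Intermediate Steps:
C(V) = 4 + V² + V³ (C(V) = (V² + (V*V)*V) + 4 = (V² + V²*V) + 4 = (V² + V³) + 4 = 4 + V² + V³)
(5810 + C(87)) - 37*739 = (5810 + (4 + 87² + 87³)) - 37*739 = (5810 + (4 + 7569 + 658503)) - 27343 = (5810 + 666076) - 27343 = 671886 - 27343 = 644543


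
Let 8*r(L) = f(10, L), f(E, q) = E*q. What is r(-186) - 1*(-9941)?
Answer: 19417/2 ≈ 9708.5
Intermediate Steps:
r(L) = 5*L/4 (r(L) = (10*L)/8 = 5*L/4)
r(-186) - 1*(-9941) = (5/4)*(-186) - 1*(-9941) = -465/2 + 9941 = 19417/2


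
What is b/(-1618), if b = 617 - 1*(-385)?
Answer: -501/809 ≈ -0.61928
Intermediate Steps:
b = 1002 (b = 617 + 385 = 1002)
b/(-1618) = 1002/(-1618) = -1/1618*1002 = -501/809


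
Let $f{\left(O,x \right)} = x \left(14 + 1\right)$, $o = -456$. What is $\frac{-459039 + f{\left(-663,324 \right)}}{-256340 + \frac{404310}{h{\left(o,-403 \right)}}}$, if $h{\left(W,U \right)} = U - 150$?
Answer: $\frac{251160987}{142160330} \approx 1.7667$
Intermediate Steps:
$f{\left(O,x \right)} = 15 x$ ($f{\left(O,x \right)} = x 15 = 15 x$)
$h{\left(W,U \right)} = -150 + U$
$\frac{-459039 + f{\left(-663,324 \right)}}{-256340 + \frac{404310}{h{\left(o,-403 \right)}}} = \frac{-459039 + 15 \cdot 324}{-256340 + \frac{404310}{-150 - 403}} = \frac{-459039 + 4860}{-256340 + \frac{404310}{-553}} = - \frac{454179}{-256340 + 404310 \left(- \frac{1}{553}\right)} = - \frac{454179}{-256340 - \frac{404310}{553}} = - \frac{454179}{- \frac{142160330}{553}} = \left(-454179\right) \left(- \frac{553}{142160330}\right) = \frac{251160987}{142160330}$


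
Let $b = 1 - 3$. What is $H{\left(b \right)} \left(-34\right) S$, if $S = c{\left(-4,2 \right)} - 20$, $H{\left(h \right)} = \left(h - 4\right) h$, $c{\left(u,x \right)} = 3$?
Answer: $6936$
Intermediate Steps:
$b = -2$
$H{\left(h \right)} = h \left(-4 + h\right)$ ($H{\left(h \right)} = \left(-4 + h\right) h = h \left(-4 + h\right)$)
$S = -17$ ($S = 3 - 20 = -17$)
$H{\left(b \right)} \left(-34\right) S = - 2 \left(-4 - 2\right) \left(-34\right) \left(-17\right) = \left(-2\right) \left(-6\right) \left(-34\right) \left(-17\right) = 12 \left(-34\right) \left(-17\right) = \left(-408\right) \left(-17\right) = 6936$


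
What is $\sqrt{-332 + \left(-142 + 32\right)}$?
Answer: $i \sqrt{442} \approx 21.024 i$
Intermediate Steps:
$\sqrt{-332 + \left(-142 + 32\right)} = \sqrt{-332 - 110} = \sqrt{-442} = i \sqrt{442}$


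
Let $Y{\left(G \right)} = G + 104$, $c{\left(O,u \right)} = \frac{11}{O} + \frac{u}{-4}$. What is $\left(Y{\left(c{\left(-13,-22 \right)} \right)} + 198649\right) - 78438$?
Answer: $\frac{3128311}{26} \approx 1.2032 \cdot 10^{5}$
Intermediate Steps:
$c{\left(O,u \right)} = \frac{11}{O} - \frac{u}{4}$ ($c{\left(O,u \right)} = \frac{11}{O} + u \left(- \frac{1}{4}\right) = \frac{11}{O} - \frac{u}{4}$)
$Y{\left(G \right)} = 104 + G$
$\left(Y{\left(c{\left(-13,-22 \right)} \right)} + 198649\right) - 78438 = \left(\left(104 + \left(\frac{11}{-13} - - \frac{11}{2}\right)\right) + 198649\right) - 78438 = \left(\left(104 + \left(11 \left(- \frac{1}{13}\right) + \frac{11}{2}\right)\right) + 198649\right) - 78438 = \left(\left(104 + \left(- \frac{11}{13} + \frac{11}{2}\right)\right) + 198649\right) - 78438 = \left(\left(104 + \frac{121}{26}\right) + 198649\right) - 78438 = \left(\frac{2825}{26} + 198649\right) - 78438 = \frac{5167699}{26} - 78438 = \frac{3128311}{26}$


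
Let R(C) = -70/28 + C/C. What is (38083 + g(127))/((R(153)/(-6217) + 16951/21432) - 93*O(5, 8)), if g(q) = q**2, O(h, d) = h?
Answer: -7223355637728/61852459445 ≈ -116.78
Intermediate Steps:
R(C) = -3/2 (R(C) = -70*1/28 + 1 = -5/2 + 1 = -3/2)
(38083 + g(127))/((R(153)/(-6217) + 16951/21432) - 93*O(5, 8)) = (38083 + 127**2)/((-3/2/(-6217) + 16951/21432) - 93*5) = (38083 + 16129)/((-3/2*(-1/6217) + 16951*(1/21432)) - 465) = 54212/((3/12434 + 16951/21432) - 465) = 54212/(105416515/133242744 - 465) = 54212/(-61852459445/133242744) = 54212*(-133242744/61852459445) = -7223355637728/61852459445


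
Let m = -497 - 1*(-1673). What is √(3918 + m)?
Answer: 3*√566 ≈ 71.372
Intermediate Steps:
m = 1176 (m = -497 + 1673 = 1176)
√(3918 + m) = √(3918 + 1176) = √5094 = 3*√566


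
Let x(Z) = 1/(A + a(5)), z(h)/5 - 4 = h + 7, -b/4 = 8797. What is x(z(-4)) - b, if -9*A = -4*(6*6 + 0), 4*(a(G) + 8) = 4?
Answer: 316693/9 ≈ 35188.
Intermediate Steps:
a(G) = -7 (a(G) = -8 + (¼)*4 = -8 + 1 = -7)
b = -35188 (b = -4*8797 = -35188)
z(h) = 55 + 5*h (z(h) = 20 + 5*(h + 7) = 20 + 5*(7 + h) = 20 + (35 + 5*h) = 55 + 5*h)
A = 16 (A = -(-4)*(6*6 + 0)/9 = -(-4)*(36 + 0)/9 = -(-4)*36/9 = -⅑*(-144) = 16)
x(Z) = ⅑ (x(Z) = 1/(16 - 7) = 1/9 = ⅑)
x(z(-4)) - b = ⅑ - 1*(-35188) = ⅑ + 35188 = 316693/9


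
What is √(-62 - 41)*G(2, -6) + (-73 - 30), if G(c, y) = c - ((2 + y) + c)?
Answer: -103 + 4*I*√103 ≈ -103.0 + 40.596*I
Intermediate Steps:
G(c, y) = -2 - y (G(c, y) = c - (2 + c + y) = c + (-2 - c - y) = -2 - y)
√(-62 - 41)*G(2, -6) + (-73 - 30) = √(-62 - 41)*(-2 - 1*(-6)) + (-73 - 30) = √(-103)*(-2 + 6) - 103 = (I*√103)*4 - 103 = 4*I*√103 - 103 = -103 + 4*I*√103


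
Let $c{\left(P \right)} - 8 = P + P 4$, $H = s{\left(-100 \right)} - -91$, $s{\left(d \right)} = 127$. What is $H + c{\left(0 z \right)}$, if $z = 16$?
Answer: $226$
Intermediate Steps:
$H = 218$ ($H = 127 - -91 = 127 + 91 = 218$)
$c{\left(P \right)} = 8 + 5 P$ ($c{\left(P \right)} = 8 + \left(P + P 4\right) = 8 + \left(P + 4 P\right) = 8 + 5 P$)
$H + c{\left(0 z \right)} = 218 + \left(8 + 5 \cdot 0 \cdot 16\right) = 218 + \left(8 + 5 \cdot 0\right) = 218 + \left(8 + 0\right) = 218 + 8 = 226$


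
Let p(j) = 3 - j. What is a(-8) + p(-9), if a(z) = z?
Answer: 4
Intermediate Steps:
a(-8) + p(-9) = -8 + (3 - 1*(-9)) = -8 + (3 + 9) = -8 + 12 = 4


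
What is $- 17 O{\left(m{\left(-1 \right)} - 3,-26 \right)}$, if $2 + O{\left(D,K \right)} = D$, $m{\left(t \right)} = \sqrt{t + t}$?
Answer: $85 - 17 i \sqrt{2} \approx 85.0 - 24.042 i$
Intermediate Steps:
$m{\left(t \right)} = \sqrt{2} \sqrt{t}$ ($m{\left(t \right)} = \sqrt{2 t} = \sqrt{2} \sqrt{t}$)
$O{\left(D,K \right)} = -2 + D$
$- 17 O{\left(m{\left(-1 \right)} - 3,-26 \right)} = - 17 \left(-2 + \left(\sqrt{2} \sqrt{-1} - 3\right)\right) = - 17 \left(-2 - \left(3 - \sqrt{2} i\right)\right) = - 17 \left(-2 - \left(3 - i \sqrt{2}\right)\right) = - 17 \left(-5 + i \sqrt{2}\right) = 85 - 17 i \sqrt{2}$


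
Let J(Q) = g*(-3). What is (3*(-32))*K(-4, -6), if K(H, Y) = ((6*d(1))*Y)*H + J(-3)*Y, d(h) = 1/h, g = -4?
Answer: -6912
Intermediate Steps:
d(h) = 1/h
J(Q) = 12 (J(Q) = -4*(-3) = 12)
K(H, Y) = 12*Y + 6*H*Y (K(H, Y) = ((6/1)*Y)*H + 12*Y = ((6*1)*Y)*H + 12*Y = (6*Y)*H + 12*Y = 6*H*Y + 12*Y = 12*Y + 6*H*Y)
(3*(-32))*K(-4, -6) = (3*(-32))*(6*(-6)*(2 - 4)) = -576*(-6)*(-2) = -96*72 = -6912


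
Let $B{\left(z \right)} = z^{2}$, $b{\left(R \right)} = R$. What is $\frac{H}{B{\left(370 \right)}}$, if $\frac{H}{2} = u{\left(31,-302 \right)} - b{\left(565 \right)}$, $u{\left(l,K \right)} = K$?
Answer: $- \frac{867}{68450} \approx -0.012666$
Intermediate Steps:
$H = -1734$ ($H = 2 \left(-302 - 565\right) = 2 \left(-867\right) = -1734$)
$\frac{H}{B{\left(370 \right)}} = - \frac{1734}{370^{2}} = - \frac{1734}{136900} = \left(-1734\right) \frac{1}{136900} = - \frac{867}{68450}$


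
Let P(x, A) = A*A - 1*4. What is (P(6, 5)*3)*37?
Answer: 2331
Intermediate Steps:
P(x, A) = -4 + A² (P(x, A) = A² - 4 = -4 + A²)
(P(6, 5)*3)*37 = ((-4 + 5²)*3)*37 = ((-4 + 25)*3)*37 = (21*3)*37 = 63*37 = 2331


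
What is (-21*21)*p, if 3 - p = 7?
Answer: 1764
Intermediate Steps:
p = -4 (p = 3 - 1*7 = 3 - 7 = -4)
(-21*21)*p = -21*21*(-4) = -441*(-4) = 1764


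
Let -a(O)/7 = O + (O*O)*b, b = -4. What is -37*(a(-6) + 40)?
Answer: -40330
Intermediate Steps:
a(O) = -7*O + 28*O² (a(O) = -7*(O + (O*O)*(-4)) = -7*(O + O²*(-4)) = -7*(O - 4*O²) = -7*O + 28*O²)
-37*(a(-6) + 40) = -37*(7*(-6)*(-1 + 4*(-6)) + 40) = -37*(7*(-6)*(-1 - 24) + 40) = -37*(7*(-6)*(-25) + 40) = -37*(1050 + 40) = -37*1090 = -40330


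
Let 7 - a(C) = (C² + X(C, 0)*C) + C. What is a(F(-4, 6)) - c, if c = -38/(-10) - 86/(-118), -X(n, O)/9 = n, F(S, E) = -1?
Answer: 3384/295 ≈ 11.471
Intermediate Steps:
X(n, O) = -9*n
a(C) = 7 - C + 8*C² (a(C) = 7 - ((C² + (-9*C)*C) + C) = 7 - ((C² - 9*C²) + C) = 7 - (-8*C² + C) = 7 - (C - 8*C²) = 7 + (-C + 8*C²) = 7 - C + 8*C²)
c = 1336/295 (c = -38*(-⅒) - 86*(-1/118) = 19/5 + 43/59 = 1336/295 ≈ 4.5288)
a(F(-4, 6)) - c = (7 - 1*(-1) + 8*(-1)²) - 1*1336/295 = (7 + 1 + 8*1) - 1336/295 = (7 + 1 + 8) - 1336/295 = 16 - 1336/295 = 3384/295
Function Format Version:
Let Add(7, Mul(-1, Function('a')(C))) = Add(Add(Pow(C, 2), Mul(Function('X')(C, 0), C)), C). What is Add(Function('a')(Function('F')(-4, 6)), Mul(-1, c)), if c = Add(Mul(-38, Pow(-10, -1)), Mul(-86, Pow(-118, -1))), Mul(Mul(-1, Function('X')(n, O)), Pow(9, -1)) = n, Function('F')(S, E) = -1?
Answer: Rational(3384, 295) ≈ 11.471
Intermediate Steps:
Function('X')(n, O) = Mul(-9, n)
Function('a')(C) = Add(7, Mul(-1, C), Mul(8, Pow(C, 2))) (Function('a')(C) = Add(7, Mul(-1, Add(Add(Pow(C, 2), Mul(Mul(-9, C), C)), C))) = Add(7, Mul(-1, Add(Add(Pow(C, 2), Mul(-9, Pow(C, 2))), C))) = Add(7, Mul(-1, Add(Mul(-8, Pow(C, 2)), C))) = Add(7, Mul(-1, Add(C, Mul(-8, Pow(C, 2))))) = Add(7, Add(Mul(-1, C), Mul(8, Pow(C, 2)))) = Add(7, Mul(-1, C), Mul(8, Pow(C, 2))))
c = Rational(1336, 295) (c = Add(Mul(-38, Rational(-1, 10)), Mul(-86, Rational(-1, 118))) = Add(Rational(19, 5), Rational(43, 59)) = Rational(1336, 295) ≈ 4.5288)
Add(Function('a')(Function('F')(-4, 6)), Mul(-1, c)) = Add(Add(7, Mul(-1, -1), Mul(8, Pow(-1, 2))), Mul(-1, Rational(1336, 295))) = Add(Add(7, 1, Mul(8, 1)), Rational(-1336, 295)) = Add(Add(7, 1, 8), Rational(-1336, 295)) = Add(16, Rational(-1336, 295)) = Rational(3384, 295)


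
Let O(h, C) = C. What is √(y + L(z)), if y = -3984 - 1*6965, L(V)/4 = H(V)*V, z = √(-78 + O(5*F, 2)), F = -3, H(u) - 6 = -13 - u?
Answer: √(-10645 - 56*I*√19) ≈ 1.183 - 103.18*I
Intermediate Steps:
H(u) = -7 - u (H(u) = 6 + (-13 - u) = -7 - u)
z = 2*I*√19 (z = √(-78 + 2) = √(-76) = 2*I*√19 ≈ 8.7178*I)
L(V) = 4*V*(-7 - V) (L(V) = 4*((-7 - V)*V) = 4*(V*(-7 - V)) = 4*V*(-7 - V))
y = -10949 (y = -3984 - 6965 = -10949)
√(y + L(z)) = √(-10949 - 4*2*I*√19*(7 + 2*I*√19)) = √(-10949 - 8*I*√19*(7 + 2*I*√19))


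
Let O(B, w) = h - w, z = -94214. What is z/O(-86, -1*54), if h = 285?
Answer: -94214/339 ≈ -277.92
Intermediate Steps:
O(B, w) = 285 - w
z/O(-86, -1*54) = -94214/(285 - (-1)*54) = -94214/(285 - 1*(-54)) = -94214/(285 + 54) = -94214/339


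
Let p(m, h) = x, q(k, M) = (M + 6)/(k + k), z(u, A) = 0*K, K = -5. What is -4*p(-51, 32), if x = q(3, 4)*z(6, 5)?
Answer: 0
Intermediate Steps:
z(u, A) = 0 (z(u, A) = 0*(-5) = 0)
q(k, M) = (6 + M)/(2*k) (q(k, M) = (6 + M)/((2*k)) = (6 + M)*(1/(2*k)) = (6 + M)/(2*k))
x = 0 (x = ((½)*(6 + 4)/3)*0 = ((½)*(⅓)*10)*0 = (5/3)*0 = 0)
p(m, h) = 0
-4*p(-51, 32) = -4*0 = 0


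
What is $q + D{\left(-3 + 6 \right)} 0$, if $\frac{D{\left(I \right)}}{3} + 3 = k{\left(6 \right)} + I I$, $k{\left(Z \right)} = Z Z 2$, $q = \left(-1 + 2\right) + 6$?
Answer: $7$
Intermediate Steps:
$q = 7$ ($q = 1 + 6 = 7$)
$k{\left(Z \right)} = 2 Z^{2}$ ($k{\left(Z \right)} = Z^{2} \cdot 2 = 2 Z^{2}$)
$D{\left(I \right)} = 207 + 3 I^{2}$ ($D{\left(I \right)} = -9 + 3 \left(2 \cdot 6^{2} + I I\right) = -9 + 3 \left(2 \cdot 36 + I^{2}\right) = -9 + 3 \left(72 + I^{2}\right) = -9 + \left(216 + 3 I^{2}\right) = 207 + 3 I^{2}$)
$q + D{\left(-3 + 6 \right)} 0 = 7 + \left(207 + 3 \left(-3 + 6\right)^{2}\right) 0 = 7 + \left(207 + 3 \cdot 3^{2}\right) 0 = 7 + \left(207 + 3 \cdot 9\right) 0 = 7 + \left(207 + 27\right) 0 = 7 + 234 \cdot 0 = 7 + 0 = 7$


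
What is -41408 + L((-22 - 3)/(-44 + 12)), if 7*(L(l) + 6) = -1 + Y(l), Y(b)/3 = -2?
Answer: -41415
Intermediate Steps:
Y(b) = -6 (Y(b) = 3*(-2) = -6)
L(l) = -7 (L(l) = -6 + (-1 - 6)/7 = -6 + (1/7)*(-7) = -6 - 1 = -7)
-41408 + L((-22 - 3)/(-44 + 12)) = -41408 - 7 = -41415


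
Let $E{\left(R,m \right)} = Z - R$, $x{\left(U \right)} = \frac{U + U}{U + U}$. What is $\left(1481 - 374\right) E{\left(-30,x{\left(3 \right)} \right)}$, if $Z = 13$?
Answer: $47601$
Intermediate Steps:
$x{\left(U \right)} = 1$ ($x{\left(U \right)} = \frac{2 U}{2 U} = 2 U \frac{1}{2 U} = 1$)
$E{\left(R,m \right)} = 13 - R$
$\left(1481 - 374\right) E{\left(-30,x{\left(3 \right)} \right)} = \left(1481 - 374\right) \left(13 - -30\right) = 1107 \left(13 + 30\right) = 1107 \cdot 43 = 47601$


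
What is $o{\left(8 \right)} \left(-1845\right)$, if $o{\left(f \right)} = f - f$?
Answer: $0$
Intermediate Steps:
$o{\left(f \right)} = 0$
$o{\left(8 \right)} \left(-1845\right) = 0 \left(-1845\right) = 0$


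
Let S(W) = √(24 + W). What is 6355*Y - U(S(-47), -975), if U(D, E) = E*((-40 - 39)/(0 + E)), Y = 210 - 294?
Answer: -533741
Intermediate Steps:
Y = -84
U(D, E) = -79 (U(D, E) = E*(-79/E) = -79)
6355*Y - U(S(-47), -975) = 6355*(-84) - 1*(-79) = -533820 + 79 = -533741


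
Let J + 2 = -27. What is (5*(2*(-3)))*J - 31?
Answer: 839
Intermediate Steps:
J = -29 (J = -2 - 27 = -29)
(5*(2*(-3)))*J - 31 = (5*(2*(-3)))*(-29) - 31 = (5*(-6))*(-29) - 31 = -30*(-29) - 31 = 870 - 31 = 839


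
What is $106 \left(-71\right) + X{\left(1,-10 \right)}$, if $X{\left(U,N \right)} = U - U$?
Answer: $-7526$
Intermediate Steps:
$X{\left(U,N \right)} = 0$
$106 \left(-71\right) + X{\left(1,-10 \right)} = 106 \left(-71\right) + 0 = -7526 + 0 = -7526$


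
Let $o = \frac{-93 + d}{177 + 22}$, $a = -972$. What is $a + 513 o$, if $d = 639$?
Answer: $\frac{86670}{199} \approx 435.53$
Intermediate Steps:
$o = \frac{546}{199}$ ($o = \frac{-93 + 639}{177 + 22} = \frac{546}{199} \approx 2.7437$)
$a + 513 o = -972 + 513 \cdot \frac{546}{199} = -972 + \frac{280098}{199} = \frac{86670}{199}$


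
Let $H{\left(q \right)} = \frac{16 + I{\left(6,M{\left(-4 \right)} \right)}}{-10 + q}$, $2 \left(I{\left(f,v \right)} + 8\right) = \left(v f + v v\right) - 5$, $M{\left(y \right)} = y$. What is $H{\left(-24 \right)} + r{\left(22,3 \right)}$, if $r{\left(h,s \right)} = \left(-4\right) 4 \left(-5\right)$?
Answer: $\frac{5437}{68} \approx 79.956$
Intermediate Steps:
$I{\left(f,v \right)} = - \frac{21}{2} + \frac{v^{2}}{2} + \frac{f v}{2}$ ($I{\left(f,v \right)} = -8 + \frac{\left(v f + v v\right) - 5}{2} = -8 + \frac{\left(f v + v^{2}\right) - 5}{2} = -8 + \frac{\left(v^{2} + f v\right) - 5}{2} = -8 + \frac{-5 + v^{2} + f v}{2} = -8 + \left(- \frac{5}{2} + \frac{v^{2}}{2} + \frac{f v}{2}\right) = - \frac{21}{2} + \frac{v^{2}}{2} + \frac{f v}{2}$)
$r{\left(h,s \right)} = 80$ ($r{\left(h,s \right)} = \left(-16\right) \left(-5\right) = 80$)
$H{\left(q \right)} = \frac{3}{2 \left(-10 + q\right)}$ ($H{\left(q \right)} = \frac{16 + \left(- \frac{21}{2} + \frac{\left(-4\right)^{2}}{2} + \frac{1}{2} \cdot 6 \left(-4\right)\right)}{-10 + q} = \frac{16 - \frac{29}{2}}{-10 + q} = \frac{3}{2 \left(-10 + q\right)}$)
$H{\left(-24 \right)} + r{\left(22,3 \right)} = \frac{3}{2 \left(-10 - 24\right)} + 80 = \frac{3}{2 \left(-34\right)} + 80 = \frac{3}{2} \left(- \frac{1}{34}\right) + 80 = - \frac{3}{68} + 80 = \frac{5437}{68}$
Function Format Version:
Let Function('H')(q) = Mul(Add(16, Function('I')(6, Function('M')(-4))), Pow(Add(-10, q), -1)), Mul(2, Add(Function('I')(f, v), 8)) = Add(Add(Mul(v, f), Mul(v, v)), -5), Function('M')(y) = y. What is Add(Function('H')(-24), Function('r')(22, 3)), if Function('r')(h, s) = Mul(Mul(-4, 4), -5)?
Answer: Rational(5437, 68) ≈ 79.956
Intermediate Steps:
Function('I')(f, v) = Add(Rational(-21, 2), Mul(Rational(1, 2), Pow(v, 2)), Mul(Rational(1, 2), f, v)) (Function('I')(f, v) = Add(-8, Mul(Rational(1, 2), Add(Add(Mul(v, f), Mul(v, v)), -5))) = Add(-8, Mul(Rational(1, 2), Add(Add(Mul(f, v), Pow(v, 2)), -5))) = Add(-8, Mul(Rational(1, 2), Add(Add(Pow(v, 2), Mul(f, v)), -5))) = Add(-8, Mul(Rational(1, 2), Add(-5, Pow(v, 2), Mul(f, v)))) = Add(-8, Add(Rational(-5, 2), Mul(Rational(1, 2), Pow(v, 2)), Mul(Rational(1, 2), f, v))) = Add(Rational(-21, 2), Mul(Rational(1, 2), Pow(v, 2)), Mul(Rational(1, 2), f, v)))
Function('r')(h, s) = 80 (Function('r')(h, s) = Mul(-16, -5) = 80)
Function('H')(q) = Mul(Rational(3, 2), Pow(Add(-10, q), -1)) (Function('H')(q) = Mul(Add(16, Add(Rational(-21, 2), Mul(Rational(1, 2), Pow(-4, 2)), Mul(Rational(1, 2), 6, -4))), Pow(Add(-10, q), -1)) = Mul(Add(16, Add(Rational(-21, 2), Mul(Rational(1, 2), 16), -12)), Pow(Add(-10, q), -1)) = Mul(Add(16, Add(Rational(-21, 2), 8, -12)), Pow(Add(-10, q), -1)) = Mul(Add(16, Rational(-29, 2)), Pow(Add(-10, q), -1)) = Mul(Rational(3, 2), Pow(Add(-10, q), -1)))
Add(Function('H')(-24), Function('r')(22, 3)) = Add(Mul(Rational(3, 2), Pow(Add(-10, -24), -1)), 80) = Add(Mul(Rational(3, 2), Pow(-34, -1)), 80) = Add(Mul(Rational(3, 2), Rational(-1, 34)), 80) = Add(Rational(-3, 68), 80) = Rational(5437, 68)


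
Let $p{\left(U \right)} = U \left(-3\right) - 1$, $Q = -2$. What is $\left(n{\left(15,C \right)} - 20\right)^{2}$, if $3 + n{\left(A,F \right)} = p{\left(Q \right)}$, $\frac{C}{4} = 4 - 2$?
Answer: $324$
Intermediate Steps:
$C = 8$ ($C = 4 \left(4 - 2\right) = 4 \cdot 2 = 8$)
$p{\left(U \right)} = -1 - 3 U$ ($p{\left(U \right)} = - 3 U - 1 = -1 - 3 U$)
$n{\left(A,F \right)} = 2$ ($n{\left(A,F \right)} = -3 - -5 = -3 + \left(-1 + 6\right) = -3 + 5 = 2$)
$\left(n{\left(15,C \right)} - 20\right)^{2} = \left(2 - 20\right)^{2} = \left(-18\right)^{2} = 324$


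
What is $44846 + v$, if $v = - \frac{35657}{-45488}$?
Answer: $\frac{2039990505}{45488} \approx 44847.0$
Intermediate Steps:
$v = \frac{35657}{45488}$ ($v = \left(-35657\right) \left(- \frac{1}{45488}\right) = \frac{35657}{45488} \approx 0.78388$)
$44846 + v = 44846 + \frac{35657}{45488} = \frac{2039990505}{45488}$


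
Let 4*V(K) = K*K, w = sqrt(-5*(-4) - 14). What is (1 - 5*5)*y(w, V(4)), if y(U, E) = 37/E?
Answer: -222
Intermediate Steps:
w = sqrt(6) (w = sqrt(20 - 14) = sqrt(6) ≈ 2.4495)
V(K) = K**2/4 (V(K) = (K*K)/4 = K**2/4)
(1 - 5*5)*y(w, V(4)) = (1 - 5*5)*(37/(((1/4)*4**2))) = (1 - 25)*(37/(((1/4)*16))) = -888/4 = -24*37/4 = -222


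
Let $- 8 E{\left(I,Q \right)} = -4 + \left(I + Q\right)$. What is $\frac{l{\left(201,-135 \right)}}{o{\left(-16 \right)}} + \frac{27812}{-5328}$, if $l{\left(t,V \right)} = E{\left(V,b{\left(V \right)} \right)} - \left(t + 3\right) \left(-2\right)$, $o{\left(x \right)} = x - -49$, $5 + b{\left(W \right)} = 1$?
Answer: $\frac{225211}{29304} \approx 7.6853$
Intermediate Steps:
$b{\left(W \right)} = -4$ ($b{\left(W \right)} = -5 + 1 = -4$)
$o{\left(x \right)} = 49 + x$ ($o{\left(x \right)} = x + 49 = 49 + x$)
$E{\left(I,Q \right)} = \frac{1}{2} - \frac{I}{8} - \frac{Q}{8}$ ($E{\left(I,Q \right)} = - \frac{-4 + \left(I + Q\right)}{8} = - \frac{-4 + I + Q}{8} = \frac{1}{2} - \frac{I}{8} - \frac{Q}{8}$)
$l{\left(t,V \right)} = 7 + 2 t - \frac{V}{8}$ ($l{\left(t,V \right)} = \left(\frac{1}{2} - \frac{V}{8} - - \frac{1}{2}\right) - \left(t + 3\right) \left(-2\right) = \left(\frac{1}{2} - \frac{V}{8} + \frac{1}{2}\right) - \left(3 + t\right) \left(-2\right) = \left(1 - \frac{V}{8}\right) - \left(-6 - 2 t\right) = \left(1 - \frac{V}{8}\right) + \left(6 + 2 t\right) = 7 + 2 t - \frac{V}{8}$)
$\frac{l{\left(201,-135 \right)}}{o{\left(-16 \right)}} + \frac{27812}{-5328} = \frac{7 + 2 \cdot 201 - - \frac{135}{8}}{49 - 16} + \frac{27812}{-5328} = \frac{7 + 402 + \frac{135}{8}}{33} + 27812 \left(- \frac{1}{5328}\right) = \frac{3407}{8} \cdot \frac{1}{33} - \frac{6953}{1332} = \frac{3407}{264} - \frac{6953}{1332} = \frac{225211}{29304}$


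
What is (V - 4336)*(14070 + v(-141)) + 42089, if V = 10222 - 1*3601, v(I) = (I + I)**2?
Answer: 213904379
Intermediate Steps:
v(I) = 4*I**2 (v(I) = (2*I)**2 = 4*I**2)
V = 6621 (V = 10222 - 3601 = 6621)
(V - 4336)*(14070 + v(-141)) + 42089 = (6621 - 4336)*(14070 + 4*(-141)**2) + 42089 = 2285*(14070 + 4*19881) + 42089 = 2285*(14070 + 79524) + 42089 = 2285*93594 + 42089 = 213862290 + 42089 = 213904379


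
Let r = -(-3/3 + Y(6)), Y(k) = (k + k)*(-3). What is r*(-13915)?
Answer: -514855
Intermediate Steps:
Y(k) = -6*k (Y(k) = (2*k)*(-3) = -6*k)
r = 37 (r = -(-3/3 - 6*6) = -(-3*1/3 - 36) = -(-1 - 36) = -1*(-37) = 37)
r*(-13915) = 37*(-13915) = -514855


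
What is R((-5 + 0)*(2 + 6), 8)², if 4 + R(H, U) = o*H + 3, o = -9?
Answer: 128881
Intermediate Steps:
R(H, U) = -1 - 9*H (R(H, U) = -4 + (-9*H + 3) = -4 + (3 - 9*H) = -1 - 9*H)
R((-5 + 0)*(2 + 6), 8)² = (-1 - 9*(-5 + 0)*(2 + 6))² = (-1 - (-45)*8)² = (-1 - 9*(-40))² = (-1 + 360)² = 359² = 128881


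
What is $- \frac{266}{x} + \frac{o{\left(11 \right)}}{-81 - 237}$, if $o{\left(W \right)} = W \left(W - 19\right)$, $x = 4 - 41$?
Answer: $\frac{43922}{5883} \approx 7.4659$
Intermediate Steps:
$x = -37$ ($x = 4 - 41 = -37$)
$o{\left(W \right)} = W \left(-19 + W\right)$
$- \frac{266}{x} + \frac{o{\left(11 \right)}}{-81 - 237} = - \frac{266}{-37} + \frac{11 \left(-19 + 11\right)}{-81 - 237} = \left(-266\right) \left(- \frac{1}{37}\right) + \frac{11 \left(-8\right)}{-318} = \frac{266}{37} - - \frac{44}{159} = \frac{266}{37} + \frac{44}{159} = \frac{43922}{5883}$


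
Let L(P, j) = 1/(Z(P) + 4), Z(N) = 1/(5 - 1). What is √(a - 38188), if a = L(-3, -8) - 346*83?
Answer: I*√19335766/17 ≈ 258.66*I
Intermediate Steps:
Z(N) = ¼ (Z(N) = 1/4 = ¼)
L(P, j) = 4/17 (L(P, j) = 1/(¼ + 4) = 1/(17/4) = 4/17)
a = -488202/17 (a = 4/17 - 346*83 = 4/17 - 28718 = -488202/17 ≈ -28718.)
√(a - 38188) = √(-488202/17 - 38188) = √(-1137398/17) = I*√19335766/17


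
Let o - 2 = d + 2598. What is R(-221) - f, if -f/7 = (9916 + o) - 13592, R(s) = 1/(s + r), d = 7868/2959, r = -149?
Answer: -8225884399/1094830 ≈ -7513.4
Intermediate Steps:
d = 7868/2959 (d = 7868*(1/2959) = 7868/2959 ≈ 2.6590)
o = 7701268/2959 (o = 2 + (7868/2959 + 2598) = 2 + 7695350/2959 = 7701268/2959 ≈ 2602.7)
R(s) = 1/(-149 + s) (R(s) = 1/(s - 149) = 1/(-149 + s))
f = 22232112/2959 (f = -7*((9916 + 7701268/2959) - 13592) = -7*(37042712/2959 - 13592) = -7*(-3176016/2959) = 22232112/2959 ≈ 7513.4)
R(-221) - f = 1/(-149 - 221) - 1*22232112/2959 = 1/(-370) - 22232112/2959 = -1/370 - 22232112/2959 = -8225884399/1094830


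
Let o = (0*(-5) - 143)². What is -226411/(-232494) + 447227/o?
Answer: 9873406607/432206346 ≈ 22.844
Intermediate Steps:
o = 20449 (o = (0 - 143)² = (-143)² = 20449)
-226411/(-232494) + 447227/o = -226411/(-232494) + 447227/20449 = -226411*(-1/232494) + 447227*(1/20449) = 226411/232494 + 40657/1859 = 9873406607/432206346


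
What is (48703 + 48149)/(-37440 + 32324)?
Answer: -24213/1279 ≈ -18.931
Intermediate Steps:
(48703 + 48149)/(-37440 + 32324) = 96852/(-5116) = 96852*(-1/5116) = -24213/1279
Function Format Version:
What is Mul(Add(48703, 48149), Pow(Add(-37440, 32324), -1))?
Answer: Rational(-24213, 1279) ≈ -18.931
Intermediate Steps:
Mul(Add(48703, 48149), Pow(Add(-37440, 32324), -1)) = Mul(96852, Pow(-5116, -1)) = Mul(96852, Rational(-1, 5116)) = Rational(-24213, 1279)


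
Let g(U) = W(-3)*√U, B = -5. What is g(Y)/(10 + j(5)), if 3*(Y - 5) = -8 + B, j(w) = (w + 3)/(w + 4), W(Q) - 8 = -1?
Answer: 3*√6/14 ≈ 0.52489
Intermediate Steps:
W(Q) = 7 (W(Q) = 8 - 1 = 7)
j(w) = (3 + w)/(4 + w)
Y = ⅔ (Y = 5 + (-8 - 5)/3 = 5 + (⅓)*(-13) = 5 - 13/3 = ⅔ ≈ 0.66667)
g(U) = 7*√U
g(Y)/(10 + j(5)) = (7*√(⅔))/(10 + (3 + 5)/(4 + 5)) = (7*(√6/3))/(10 + 8/9) = (7*√6/3)/(10 + (⅑)*8) = (7*√6/3)/(10 + 8/9) = (7*√6/3)/(98/9) = 9*(7*√6/3)/98 = 3*√6/14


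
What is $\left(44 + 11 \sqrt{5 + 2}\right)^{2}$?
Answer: $2783 + 968 \sqrt{7} \approx 5344.1$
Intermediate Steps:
$\left(44 + 11 \sqrt{5 + 2}\right)^{2} = \left(44 + 11 \sqrt{7}\right)^{2}$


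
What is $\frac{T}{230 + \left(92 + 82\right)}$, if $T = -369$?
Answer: $- \frac{369}{404} \approx -0.91337$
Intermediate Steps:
$\frac{T}{230 + \left(92 + 82\right)} = - \frac{369}{230 + \left(92 + 82\right)} = - \frac{369}{230 + 174} = - \frac{369}{404}$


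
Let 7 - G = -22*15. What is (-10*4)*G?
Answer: -13480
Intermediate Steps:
G = 337 (G = 7 - (-22)*15 = 7 - 1*(-330) = 7 + 330 = 337)
(-10*4)*G = -10*4*337 = -40*337 = -13480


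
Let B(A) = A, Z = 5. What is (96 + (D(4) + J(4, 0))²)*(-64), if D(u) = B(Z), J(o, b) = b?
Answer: -7744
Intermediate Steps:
D(u) = 5
(96 + (D(4) + J(4, 0))²)*(-64) = (96 + (5 + 0)²)*(-64) = (96 + 5²)*(-64) = (96 + 25)*(-64) = 121*(-64) = -7744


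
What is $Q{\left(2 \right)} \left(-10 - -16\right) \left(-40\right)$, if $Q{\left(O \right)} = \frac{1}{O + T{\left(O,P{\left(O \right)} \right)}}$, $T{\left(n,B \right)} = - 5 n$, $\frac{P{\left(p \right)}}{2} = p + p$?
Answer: $30$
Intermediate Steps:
$P{\left(p \right)} = 4 p$ ($P{\left(p \right)} = 2 \left(p + p\right) = 2 \cdot 2 p = 4 p$)
$Q{\left(O \right)} = - \frac{1}{4 O}$ ($Q{\left(O \right)} = \frac{1}{O - 5 O} = \frac{1}{\left(-4\right) O} = - \frac{1}{4 O}$)
$Q{\left(2 \right)} \left(-10 - -16\right) \left(-40\right) = - \frac{1}{4 \cdot 2} \left(-10 - -16\right) \left(-40\right) = \left(- \frac{1}{4}\right) \frac{1}{2} \left(-10 + 16\right) \left(-40\right) = \left(- \frac{1}{8}\right) 6 \left(-40\right) = \left(- \frac{3}{4}\right) \left(-40\right) = 30$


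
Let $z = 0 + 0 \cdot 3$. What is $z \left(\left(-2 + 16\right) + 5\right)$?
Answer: $0$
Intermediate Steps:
$z = 0$ ($z = 0 + 0 = 0$)
$z \left(\left(-2 + 16\right) + 5\right) = 0 \left(\left(-2 + 16\right) + 5\right) = 0 \left(14 + 5\right) = 0 \cdot 19 = 0$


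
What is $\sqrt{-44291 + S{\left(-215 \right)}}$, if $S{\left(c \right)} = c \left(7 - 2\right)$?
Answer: $i \sqrt{45366} \approx 212.99 i$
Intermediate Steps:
$S{\left(c \right)} = 5 c$ ($S{\left(c \right)} = c 5 = 5 c$)
$\sqrt{-44291 + S{\left(-215 \right)}} = \sqrt{-44291 + 5 \left(-215\right)} = \sqrt{-44291 - 1075} = \sqrt{-45366} = i \sqrt{45366}$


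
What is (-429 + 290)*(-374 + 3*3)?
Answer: 50735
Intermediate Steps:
(-429 + 290)*(-374 + 3*3) = -139*(-374 + 9) = -139*(-365) = 50735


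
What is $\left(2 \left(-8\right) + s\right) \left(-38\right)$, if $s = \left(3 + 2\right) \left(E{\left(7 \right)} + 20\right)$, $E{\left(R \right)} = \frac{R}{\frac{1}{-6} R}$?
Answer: $-2052$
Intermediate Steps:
$E{\left(R \right)} = -6$ ($E{\left(R \right)} = \frac{R}{\left(- \frac{1}{6}\right) R} = R \left(- \frac{6}{R}\right) = -6$)
$s = 70$ ($s = \left(3 + 2\right) \left(-6 + 20\right) = 5 \cdot 14 = 70$)
$\left(2 \left(-8\right) + s\right) \left(-38\right) = \left(2 \left(-8\right) + 70\right) \left(-38\right) = \left(-16 + 70\right) \left(-38\right) = 54 \left(-38\right) = -2052$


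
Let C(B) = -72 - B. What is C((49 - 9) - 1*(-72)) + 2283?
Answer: 2099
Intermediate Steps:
C((49 - 9) - 1*(-72)) + 2283 = (-72 - ((49 - 9) - 1*(-72))) + 2283 = (-72 - (40 + 72)) + 2283 = (-72 - 1*112) + 2283 = (-72 - 112) + 2283 = -184 + 2283 = 2099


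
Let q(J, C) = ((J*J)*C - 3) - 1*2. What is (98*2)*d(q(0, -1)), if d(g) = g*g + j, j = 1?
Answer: 5096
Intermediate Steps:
q(J, C) = -5 + C*J**2 (q(J, C) = (J**2*C - 3) - 2 = (C*J**2 - 3) - 2 = (-3 + C*J**2) - 2 = -5 + C*J**2)
d(g) = 1 + g**2 (d(g) = g*g + 1 = g**2 + 1 = 1 + g**2)
(98*2)*d(q(0, -1)) = (98*2)*(1 + (-5 - 1*0**2)**2) = 196*(1 + (-5 - 1*0)**2) = 196*(1 + (-5 + 0)**2) = 196*(1 + (-5)**2) = 196*(1 + 25) = 196*26 = 5096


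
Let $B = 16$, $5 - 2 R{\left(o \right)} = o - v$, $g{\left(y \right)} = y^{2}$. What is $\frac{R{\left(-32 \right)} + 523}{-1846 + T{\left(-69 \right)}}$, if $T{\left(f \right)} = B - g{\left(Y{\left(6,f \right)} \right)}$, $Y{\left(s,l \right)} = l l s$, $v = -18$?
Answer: $- \frac{355}{544012124} \approx -6.5256 \cdot 10^{-7}$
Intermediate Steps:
$Y{\left(s,l \right)} = s l^{2}$ ($Y{\left(s,l \right)} = l^{2} s = s l^{2}$)
$R{\left(o \right)} = - \frac{13}{2} - \frac{o}{2}$ ($R{\left(o \right)} = \frac{5}{2} - \frac{o - -18}{2} = \frac{5}{2} - \frac{o + 18}{2} = \frac{5}{2} - \frac{18 + o}{2} = \frac{5}{2} - \left(9 + \frac{o}{2}\right) = - \frac{13}{2} - \frac{o}{2}$)
$T{\left(f \right)} = 16 - 36 f^{4}$ ($T{\left(f \right)} = 16 - \left(6 f^{2}\right)^{2} = 16 - 36 f^{4}$)
$\frac{R{\left(-32 \right)} + 523}{-1846 + T{\left(-69 \right)}} = \frac{\left(- \frac{13}{2} - -16\right) + 523}{-1846 + \left(16 - 36 \left(-69\right)^{4}\right)} = \frac{\left(- \frac{13}{2} + 16\right) + 523}{-1846 + \left(16 - 816016356\right)} = \frac{\frac{19}{2} + 523}{-1846 + \left(16 - 816016356\right)} = \frac{1065}{2 \left(-1846 - 816016340\right)} = \frac{1065}{2 \left(-816018186\right)} = \frac{1065}{2} \left(- \frac{1}{816018186}\right) = - \frac{355}{544012124}$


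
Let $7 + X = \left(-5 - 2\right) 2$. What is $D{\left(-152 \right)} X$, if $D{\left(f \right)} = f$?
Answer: $3192$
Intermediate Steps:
$X = -21$ ($X = -7 + \left(-5 - 2\right) 2 = -7 - 14 = -21$)
$D{\left(-152 \right)} X = \left(-152\right) \left(-21\right) = 3192$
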